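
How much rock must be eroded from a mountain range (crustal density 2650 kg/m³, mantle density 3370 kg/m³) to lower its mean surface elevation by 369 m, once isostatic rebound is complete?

Net drop Δ = e − u = e − e ρ_c/ρ_m = e (ρ_m − ρ_c)/ρ_m.
e = Δ ρ_m/(ρ_m − ρ_c) = 369 m × 3370/720 = 1730 m.

1730 m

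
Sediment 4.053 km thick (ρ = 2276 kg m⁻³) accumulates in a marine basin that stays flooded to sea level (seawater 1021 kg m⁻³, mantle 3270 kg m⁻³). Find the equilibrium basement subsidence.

Submarine loading: the sediment displaces seawater, and the subsidence is in turn flooded, so s (ρ_m − ρ_w) = t (ρ_sed − ρ_w).
s = 4.053 km × (2276 − 1021) / (3270 − 1021) = 2.26 km.

2.26 km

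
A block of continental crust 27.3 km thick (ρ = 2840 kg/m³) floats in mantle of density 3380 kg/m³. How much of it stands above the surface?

4.36 km

Floating equilibrium: submerged depth d = t ρ_obj/ρ_fluid = 27.3 km × 2840/3380 = 22.94 km.
Freeboard = t − d = 27.3 km − 22.94 km = 4.36 km.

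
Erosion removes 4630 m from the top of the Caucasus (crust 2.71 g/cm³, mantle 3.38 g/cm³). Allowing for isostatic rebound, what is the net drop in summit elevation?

918 m

Rebound u = e ρ_c/ρ_m = 4630 m × 2.71/3.38 = 3712 m.
Net surface drop = e − u = 4630 m − 3712 m = e (ρ_m − ρ_c)/ρ_m = 918 m.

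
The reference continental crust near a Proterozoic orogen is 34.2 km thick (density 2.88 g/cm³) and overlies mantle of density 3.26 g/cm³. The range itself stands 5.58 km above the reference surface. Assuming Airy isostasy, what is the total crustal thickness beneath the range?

82.1 km

Root depth r = h ρ_c / (ρ_m − ρ_c) = 5.58 km × 2.88 / 0.38 = 42.29 km.
Total thickness = T + h + r = 34.2 km + 5.58 km + 42.29 km = 82.1 km.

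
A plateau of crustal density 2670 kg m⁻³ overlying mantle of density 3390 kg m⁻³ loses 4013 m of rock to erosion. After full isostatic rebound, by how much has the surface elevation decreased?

Rebound u = e ρ_c/ρ_m = 4013 m × 2670/3390 = 3161 m.
Net surface drop = e − u = 4013 m − 3161 m = e (ρ_m − ρ_c)/ρ_m = 852 m.

852 m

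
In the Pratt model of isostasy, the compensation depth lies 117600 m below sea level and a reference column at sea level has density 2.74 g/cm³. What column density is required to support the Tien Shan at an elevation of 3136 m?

2.67 g/cm³

Pratt balance: ρ_ref D = ρ (D + h).
ρ = ρ_ref D/(D + h) = 2.74 × 117600 m/(117600 m + 3136 m) = 2.67 g/cm³.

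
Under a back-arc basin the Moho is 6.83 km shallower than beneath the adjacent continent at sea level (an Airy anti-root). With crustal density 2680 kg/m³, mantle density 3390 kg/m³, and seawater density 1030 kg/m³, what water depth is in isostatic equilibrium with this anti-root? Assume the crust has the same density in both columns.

Replacing a thickness d of crust by seawater at the top must be balanced by replacing crust with mantle at the base: d (ρ_c − ρ_w) = a (ρ_m − ρ_c).
d = a (ρ_m − ρ_c)/(ρ_c − ρ_w) = 6.83 km × 710/1650 = 2.94 km.

2.94 km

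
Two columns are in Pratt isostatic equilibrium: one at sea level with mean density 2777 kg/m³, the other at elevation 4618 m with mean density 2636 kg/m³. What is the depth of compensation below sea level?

86300 m

ρ_ref D = ρ (D + h) → D (ρ_ref − ρ) = ρ h.
D = ρ h/(ρ_ref − ρ) = 2636 × 4618 m/(2777 − 2636) = 86300 m.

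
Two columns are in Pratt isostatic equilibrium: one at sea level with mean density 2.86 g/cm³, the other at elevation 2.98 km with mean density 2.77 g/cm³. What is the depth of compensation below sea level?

ρ_ref D = ρ (D + h) → D (ρ_ref − ρ) = ρ h.
D = ρ h/(ρ_ref − ρ) = 2.77 × 2.98 km/(2.86 − 2.77) = 91.7 km.

91.7 km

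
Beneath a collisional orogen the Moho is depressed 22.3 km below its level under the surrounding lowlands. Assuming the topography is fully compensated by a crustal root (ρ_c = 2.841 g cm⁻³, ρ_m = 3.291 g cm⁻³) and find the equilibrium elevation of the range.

For local isostatic compensation: ρ_c h = (ρ_m − ρ_c) r.
h = r (ρ_m − ρ_c) / ρ_c = 22.3 km × (3.291 − 2.841) / 2.841 = 3.53 km.

3.53 km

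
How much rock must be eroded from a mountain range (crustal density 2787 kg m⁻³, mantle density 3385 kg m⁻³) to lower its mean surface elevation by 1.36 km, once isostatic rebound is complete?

7.7 km

Net drop Δ = e − u = e − e ρ_c/ρ_m = e (ρ_m − ρ_c)/ρ_m.
e = Δ ρ_m/(ρ_m − ρ_c) = 1.36 km × 3385/598 = 7.7 km.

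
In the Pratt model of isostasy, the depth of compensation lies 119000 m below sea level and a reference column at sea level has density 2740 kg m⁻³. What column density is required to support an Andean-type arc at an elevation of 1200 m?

2710 kg m⁻³

Pratt balance: ρ_ref D = ρ (D + h).
ρ = ρ_ref D/(D + h) = 2740 × 119000 m/(119000 m + 1200 m) = 2710 kg m⁻³.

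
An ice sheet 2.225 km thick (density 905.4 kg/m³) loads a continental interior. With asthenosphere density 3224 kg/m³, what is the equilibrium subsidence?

In Airy isostatic equilibrium: the ice load ρ_ice t is balanced by mantle displaced below, ρ_m s.
s = t ρ_ice / ρ_m = 2.225 km × 905.4/3224 = 0.625 km.

0.625 km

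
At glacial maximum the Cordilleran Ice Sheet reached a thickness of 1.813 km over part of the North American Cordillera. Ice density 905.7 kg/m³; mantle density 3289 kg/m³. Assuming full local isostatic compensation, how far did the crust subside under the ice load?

0.499 km

In Airy isostatic equilibrium: the ice load ρ_ice t is balanced by mantle displaced below, ρ_m s.
s = t ρ_ice / ρ_m = 1.813 km × 905.7/3289 = 0.499 km.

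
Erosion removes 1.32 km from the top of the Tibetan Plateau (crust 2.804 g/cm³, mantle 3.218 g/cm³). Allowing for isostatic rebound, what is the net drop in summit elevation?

Rebound u = e ρ_c/ρ_m = 1.32 km × 2.804/3.218 = 1.15 km.
Net surface drop = e − u = 1.32 km − 1.15 km = e (ρ_m − ρ_c)/ρ_m = 0.17 km.

0.17 km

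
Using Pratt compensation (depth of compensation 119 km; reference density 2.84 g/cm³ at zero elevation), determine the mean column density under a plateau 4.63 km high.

Pratt balance: ρ_ref D = ρ (D + h).
ρ = ρ_ref D/(D + h) = 2.84 × 119 km/(119 km + 4.63 km) = 2.73 g/cm³.

2.73 g/cm³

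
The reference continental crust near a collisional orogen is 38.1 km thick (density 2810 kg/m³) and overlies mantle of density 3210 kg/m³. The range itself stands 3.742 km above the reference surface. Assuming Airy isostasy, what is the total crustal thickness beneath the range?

68.1 km

Root depth r = h ρ_c / (ρ_m − ρ_c) = 3.742 km × 2810 / 400 = 26.29 km.
Total thickness = T + h + r = 38.1 km + 3.742 km + 26.29 km = 68.1 km.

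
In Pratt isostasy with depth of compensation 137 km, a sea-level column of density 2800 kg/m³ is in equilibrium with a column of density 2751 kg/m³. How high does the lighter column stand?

2.44 km

ρ_ref D = ρ (D + h) → h = D (ρ_ref − ρ)/ρ.
h = 137 km × (2800 − 2751)/2751 = 2.44 km.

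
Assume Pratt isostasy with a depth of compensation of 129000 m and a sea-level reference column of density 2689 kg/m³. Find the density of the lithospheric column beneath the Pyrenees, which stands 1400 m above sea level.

2660 kg/m³

Pratt balance: ρ_ref D = ρ (D + h).
ρ = ρ_ref D/(D + h) = 2689 × 129000 m/(129000 m + 1400 m) = 2660 kg/m³.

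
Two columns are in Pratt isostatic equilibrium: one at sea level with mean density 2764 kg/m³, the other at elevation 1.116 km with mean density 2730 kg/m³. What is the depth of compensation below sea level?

89.6 km

ρ_ref D = ρ (D + h) → D (ρ_ref − ρ) = ρ h.
D = ρ h/(ρ_ref − ρ) = 2730 × 1.116 km/(2764 − 2730) = 89.6 km.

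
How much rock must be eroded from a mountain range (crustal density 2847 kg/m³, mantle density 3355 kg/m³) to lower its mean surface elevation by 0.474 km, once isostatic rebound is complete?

Net drop Δ = e − u = e − e ρ_c/ρ_m = e (ρ_m − ρ_c)/ρ_m.
e = Δ ρ_m/(ρ_m − ρ_c) = 0.474 km × 3355/508 = 3.13 km.

3.13 km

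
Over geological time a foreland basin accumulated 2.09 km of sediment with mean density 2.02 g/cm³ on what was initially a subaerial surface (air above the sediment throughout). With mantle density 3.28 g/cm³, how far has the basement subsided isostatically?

1.29 km

Subaerial load: s = t ρ_sed / ρ_m = 2.09 km × 2.02/3.28 = 1.29 km.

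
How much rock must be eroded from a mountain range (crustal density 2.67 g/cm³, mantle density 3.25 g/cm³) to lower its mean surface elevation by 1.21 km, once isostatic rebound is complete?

Net drop Δ = e − u = e − e ρ_c/ρ_m = e (ρ_m − ρ_c)/ρ_m.
e = Δ ρ_m/(ρ_m − ρ_c) = 1.21 km × 3.25/0.58 = 6.78 km.

6.78 km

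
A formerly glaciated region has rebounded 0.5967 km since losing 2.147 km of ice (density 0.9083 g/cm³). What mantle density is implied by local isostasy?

3.27 g/cm³

ρ_m = ρ_ice t / u = 0.9083 × 2.147 km/0.5967 km = 3.27 g/cm³.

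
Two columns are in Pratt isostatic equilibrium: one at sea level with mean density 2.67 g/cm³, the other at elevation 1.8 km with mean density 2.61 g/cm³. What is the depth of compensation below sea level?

ρ_ref D = ρ (D + h) → D (ρ_ref − ρ) = ρ h.
D = ρ h/(ρ_ref − ρ) = 2.61 × 1.8 km/(2.67 − 2.61) = 78.3 km.

78.3 km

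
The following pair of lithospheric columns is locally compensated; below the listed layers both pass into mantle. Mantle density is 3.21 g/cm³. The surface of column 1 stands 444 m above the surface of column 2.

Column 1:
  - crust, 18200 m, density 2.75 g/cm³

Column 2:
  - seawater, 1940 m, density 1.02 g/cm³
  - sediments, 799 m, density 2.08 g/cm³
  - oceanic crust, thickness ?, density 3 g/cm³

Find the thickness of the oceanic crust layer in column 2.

8550 m

Take the compensation level at the base of the deeper column (depth z_c below the surface of column 1) and equate Σ ρ_i t_i down to z_c; mantle fills any gap and the z_c terms cancel.
Column 1: 18200×2.75 + (z_c − 18200)×3.21
Column 2: 444×0 + 1940×1.02 + 799×2.08 + x×3 + (z_c − 444 − 2739 − x)×3.21
The z_c×3.21 term appears on both sides and cancels. Collect the known terms of each column as K = Σ(ρt)_known − 3.21 × (depth of known layers): K_1 = 50050 − 3.21×18200 = −8372; K_2 = 3640.72 − 3.21×(444 + 2739) = −6576.71.
Balance: K_1 = K_2 − x×(3.21 − 3), so x = (K_2 − K_1)/(3.21 − 3) = 1795.29/0.21 = 8550 m.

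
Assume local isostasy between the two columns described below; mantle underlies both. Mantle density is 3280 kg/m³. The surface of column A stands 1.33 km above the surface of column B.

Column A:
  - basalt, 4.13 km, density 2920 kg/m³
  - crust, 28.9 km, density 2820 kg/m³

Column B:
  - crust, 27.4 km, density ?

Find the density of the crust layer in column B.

Take the compensation level at the base of the deeper column (depth z_c below the surface of column A) and equate Σ ρ_i t_i down to z_c; mantle fills any gap and the z_c terms cancel.
Column A: 4.13×2920 + 28.9×2820 + (z_c − 33.03)×3280
Column B: 1.33×0 + 27.4×ρ + (z_c − 1.33 − 27.4)×3280
The z_c×3280 term appears on both sides and cancels. Collect the known terms of each column as K = Σ(ρt)_known − 3280 × (depth of known layers): K_A = 93557.6 − 3280×33.03 = −14780.8; K_B = 0 − 3280×(1.33 + 27.4) = −94234.4.
Balance: K_A = K_B + 27.4×ρ, so ρ = (K_A − K_B)/27.4 = 79453.6/27.4 = 2900 kg/m³.

2900 kg/m³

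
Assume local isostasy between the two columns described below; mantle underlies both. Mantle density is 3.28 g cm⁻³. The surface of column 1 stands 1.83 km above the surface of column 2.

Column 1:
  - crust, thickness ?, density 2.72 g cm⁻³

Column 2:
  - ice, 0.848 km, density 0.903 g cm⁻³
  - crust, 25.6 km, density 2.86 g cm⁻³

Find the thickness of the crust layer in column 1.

33.5 km

Take the compensation level at the base of the deeper column (depth z_c below the surface of column 1) and equate Σ ρ_i t_i down to z_c; mantle fills any gap and the z_c terms cancel.
Column 1: x×2.72 + (z_c − 0 − x)×3.28
Column 2: 1.83×0 + 0.848×0.903 + 25.6×2.86 + (z_c − 1.83 − 26.448)×3.28
The z_c×3.28 term appears on both sides and cancels. Collect the known terms of each column as K = Σ(ρt)_known − 3.28 × (depth of known layers): K_1 = 0 − 3.28×0 = 0; K_2 = 73.981744 − 3.28×(1.83 + 26.448) = −18.770096.
Balance: K_1 − x×(3.28 − 2.72) = K_2, so x = (K_1 − K_2)/(3.28 − 2.72) = 18.7701/0.56 = 33.5 km.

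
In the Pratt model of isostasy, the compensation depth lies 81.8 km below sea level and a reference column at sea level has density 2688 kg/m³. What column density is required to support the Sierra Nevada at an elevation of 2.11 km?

Pratt balance: ρ_ref D = ρ (D + h).
ρ = ρ_ref D/(D + h) = 2688 × 81.8 km/(81.8 km + 2.11 km) = 2620 kg/m³.

2620 kg/m³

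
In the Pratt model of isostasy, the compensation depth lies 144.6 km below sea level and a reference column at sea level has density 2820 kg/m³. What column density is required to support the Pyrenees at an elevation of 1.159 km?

Pratt balance: ρ_ref D = ρ (D + h).
ρ = ρ_ref D/(D + h) = 2820 × 144.6 km/(144.6 km + 1.159 km) = 2800 kg/m³.

2800 kg/m³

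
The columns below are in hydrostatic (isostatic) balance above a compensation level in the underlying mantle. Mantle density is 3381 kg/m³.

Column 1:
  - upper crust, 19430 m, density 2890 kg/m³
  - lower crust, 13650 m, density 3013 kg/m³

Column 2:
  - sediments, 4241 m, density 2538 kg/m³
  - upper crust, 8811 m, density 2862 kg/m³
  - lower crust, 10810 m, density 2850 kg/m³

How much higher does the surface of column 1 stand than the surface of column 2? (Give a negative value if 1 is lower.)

200 m

For any compensation level in the mantle, the mantle terms cancel and isostasy reduces to e = (Σt_1 − Σt_2) − (Σ(ρt)_1 − Σ(ρt)_2) / ρ_m.
Σt_1 = 33080 m; Σt_2 = 23862 m; Σ(ρt)_1 = 97280150; Σ(ρt)_2 = 66789240 (in m·kg/m³).
e = (33080 − 23862) − (97280150 − 66789240) / 3381 = 200 m.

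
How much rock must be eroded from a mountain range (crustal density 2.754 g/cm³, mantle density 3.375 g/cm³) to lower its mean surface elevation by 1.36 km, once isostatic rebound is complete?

Net drop Δ = e − u = e − e ρ_c/ρ_m = e (ρ_m − ρ_c)/ρ_m.
e = Δ ρ_m/(ρ_m − ρ_c) = 1.36 km × 3.375/0.621 = 7.39 km.

7.39 km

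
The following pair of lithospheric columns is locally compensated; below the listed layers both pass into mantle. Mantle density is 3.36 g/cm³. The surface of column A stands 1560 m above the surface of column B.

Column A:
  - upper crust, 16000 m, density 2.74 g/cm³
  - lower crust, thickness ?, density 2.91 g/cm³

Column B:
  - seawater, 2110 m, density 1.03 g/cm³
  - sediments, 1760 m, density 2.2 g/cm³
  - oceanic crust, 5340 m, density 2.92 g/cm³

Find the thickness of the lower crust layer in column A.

10300 m

Take the compensation level at the base of the deeper column (depth z_c below the surface of column A) and equate Σ ρ_i t_i down to z_c; mantle fills any gap and the z_c terms cancel.
Column A: 16000×2.74 + x×2.91 + (z_c − 16000 − x)×3.36
Column B: 1560×0 + 2110×1.03 + 1760×2.2 + 5340×2.92 + (z_c − 1560 − 9210)×3.36
The z_c×3.36 term appears on both sides and cancels. Collect the known terms of each column as K = Σ(ρt)_known − 3.36 × (depth of known layers): K_A = 43840 − 3.36×16000 = −9920; K_B = 21638.1 − 3.36×(1560 + 9210) = −14549.1.
Balance: K_A − x×(3.36 − 2.91) = K_B, so x = (K_A − K_B)/(3.36 − 2.91) = 4629.1/0.45 = 10300 m.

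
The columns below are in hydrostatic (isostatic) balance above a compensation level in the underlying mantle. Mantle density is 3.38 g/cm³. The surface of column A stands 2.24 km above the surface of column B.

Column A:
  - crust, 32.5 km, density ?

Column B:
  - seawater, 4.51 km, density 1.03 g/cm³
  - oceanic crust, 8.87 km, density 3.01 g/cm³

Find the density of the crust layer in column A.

Take the compensation level at the base of the deeper column (depth z_c below the surface of column A) and equate Σ ρ_i t_i down to z_c; mantle fills any gap and the z_c terms cancel.
Column A: 32.5×ρ + (z_c − 32.5)×3.38
Column B: 2.24×0 + 4.51×1.03 + 8.87×3.01 + (z_c − 2.24 − 13.38)×3.38
The z_c×3.38 term appears on both sides and cancels. Collect the known terms of each column as K = Σ(ρt)_known − 3.38 × (depth of known layers): K_A = 0 − 3.38×32.5 = −109.85; K_B = 31.344 − 3.38×(2.24 + 13.38) = −21.4516.
Balance: K_A + 32.5×ρ = K_B, so ρ = (K_B − K_A)/32.5 = 88.3984/32.5 = 2.72 g/cm³.

2.72 g/cm³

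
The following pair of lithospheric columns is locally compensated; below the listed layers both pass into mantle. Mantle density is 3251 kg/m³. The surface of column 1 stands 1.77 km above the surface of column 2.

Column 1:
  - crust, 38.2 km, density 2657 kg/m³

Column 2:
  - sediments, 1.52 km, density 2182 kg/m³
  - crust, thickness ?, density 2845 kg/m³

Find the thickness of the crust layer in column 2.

37.7 km

Take the compensation level at the base of the deeper column (depth z_c below the surface of column 1) and equate Σ ρ_i t_i down to z_c; mantle fills any gap and the z_c terms cancel.
Column 1: 38.2×2657 + (z_c − 38.2)×3251
Column 2: 1.77×0 + 1.52×2182 + x×2845 + (z_c − 1.77 − 1.52 − x)×3251
The z_c×3251 term appears on both sides and cancels. Collect the known terms of each column as K = Σ(ρt)_known − 3251 × (depth of known layers): K_1 = 101497.4 − 3251×38.2 = −22690.8; K_2 = 3316.64 − 3251×(1.77 + 1.52) = −7379.15.
Balance: K_1 = K_2 − x×(3251 − 2845), so x = (K_2 − K_1)/(3251 − 2845) = 15311.6/406 = 37.7 km.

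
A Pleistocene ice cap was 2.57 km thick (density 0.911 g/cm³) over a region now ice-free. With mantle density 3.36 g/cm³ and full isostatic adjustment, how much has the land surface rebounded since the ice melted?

Removing the load lets mantle flow back in; uplift u satisfies ρ_ice t = ρ_m u.
u = t ρ_ice/ρ_m = 2.57 km × 0.911/3.36 = 0.697 km.

0.697 km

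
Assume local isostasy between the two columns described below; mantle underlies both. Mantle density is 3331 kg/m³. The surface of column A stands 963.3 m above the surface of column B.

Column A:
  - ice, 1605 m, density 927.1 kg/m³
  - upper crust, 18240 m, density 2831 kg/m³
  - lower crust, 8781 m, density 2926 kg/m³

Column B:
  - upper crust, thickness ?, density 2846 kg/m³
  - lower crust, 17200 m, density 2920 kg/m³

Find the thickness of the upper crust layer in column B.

Take the compensation level at the base of the deeper column (depth z_c below the surface of column A) and equate Σ ρ_i t_i down to z_c; mantle fills any gap and the z_c terms cancel.
Column A: 1605×927.1 + 18240×2831 + 8781×2926 + (z_c − 28626)×3331
Column B: 963.3×0 + x×2846 + 17200×2920 + (z_c − 963.3 − 17200 − x)×3331
The z_c×3331 term appears on both sides and cancels. Collect the known terms of each column as K = Σ(ρt)_known − 3331 × (depth of known layers): K_A = 78818641.5 − 3331×28626 = −16534564.5; K_B = 50224000 − 3331×(963.3 + 17200) = −10277952.3.
Balance: K_A = K_B − x×(3331 − 2846), so x = (K_B − K_A)/(3331 − 2846) = 6256610/485 = 12900 m.

12900 m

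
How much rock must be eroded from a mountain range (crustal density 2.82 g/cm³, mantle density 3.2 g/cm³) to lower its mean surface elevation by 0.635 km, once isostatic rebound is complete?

Net drop Δ = e − u = e − e ρ_c/ρ_m = e (ρ_m − ρ_c)/ρ_m.
e = Δ ρ_m/(ρ_m − ρ_c) = 0.635 km × 3.2/0.38 = 5.35 km.

5.35 km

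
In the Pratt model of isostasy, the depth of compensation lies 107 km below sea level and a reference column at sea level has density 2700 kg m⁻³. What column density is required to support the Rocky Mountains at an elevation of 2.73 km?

Pratt balance: ρ_ref D = ρ (D + h).
ρ = ρ_ref D/(D + h) = 2700 × 107 km/(107 km + 2.73 km) = 2630 kg m⁻³.

2630 kg m⁻³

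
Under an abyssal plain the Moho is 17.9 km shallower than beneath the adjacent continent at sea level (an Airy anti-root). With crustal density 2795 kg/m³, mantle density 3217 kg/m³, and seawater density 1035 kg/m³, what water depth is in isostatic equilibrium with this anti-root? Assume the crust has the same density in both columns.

Replacing a thickness d of crust by seawater at the top must be balanced by replacing crust with mantle at the base: d (ρ_c − ρ_w) = a (ρ_m − ρ_c).
d = a (ρ_m − ρ_c)/(ρ_c − ρ_w) = 17.9 km × 422/1760 = 4.29 km.

4.29 km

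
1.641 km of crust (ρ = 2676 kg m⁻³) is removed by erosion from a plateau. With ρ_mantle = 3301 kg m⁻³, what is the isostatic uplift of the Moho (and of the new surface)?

Unloading: uplift u = e ρ_c/ρ_m = 1.641 km × 2676/3301 = 1.33 km.

1.33 km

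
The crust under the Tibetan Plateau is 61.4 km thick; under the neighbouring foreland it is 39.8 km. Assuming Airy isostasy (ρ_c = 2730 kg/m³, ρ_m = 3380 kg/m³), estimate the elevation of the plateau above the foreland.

Excess crust Δ = 61.4 km − 39.8 km = 21.6 km, split between elevation h and root r with h + r = Δ.
Airy balance ρ_c h = (ρ_m − ρ_c) r gives r = h ρ_c/(ρ_m − ρ_c), so h (1 + ρ_c/(ρ_m − ρ_c)) = Δ, i.e. h = Δ (ρ_m − ρ_c)/ρ_m.
h = 21.6 km × 650/3380 = 4.15 km.

4.15 km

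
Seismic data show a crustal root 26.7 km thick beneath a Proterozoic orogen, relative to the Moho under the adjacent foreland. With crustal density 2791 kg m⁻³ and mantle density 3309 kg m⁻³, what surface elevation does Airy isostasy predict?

For local isostatic compensation: ρ_c h = (ρ_m − ρ_c) r.
h = r (ρ_m − ρ_c) / ρ_c = 26.7 km × (3309 − 2791) / 2791 = 4.96 km.

4.96 km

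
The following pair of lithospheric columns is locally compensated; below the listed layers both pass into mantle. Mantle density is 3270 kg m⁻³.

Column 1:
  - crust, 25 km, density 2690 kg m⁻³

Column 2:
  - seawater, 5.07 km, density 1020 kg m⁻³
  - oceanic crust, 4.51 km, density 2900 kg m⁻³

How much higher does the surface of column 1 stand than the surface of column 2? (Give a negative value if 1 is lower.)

0.435 km

For any compensation level in the mantle, the mantle terms cancel and isostasy reduces to e = (Σt_1 − Σt_2) − (Σ(ρt)_1 − Σ(ρt)_2) / ρ_m.
Σt_1 = 25 km; Σt_2 = 9.58 km; Σ(ρt)_1 = 67250; Σ(ρt)_2 = 18250.4 (in km·kg m⁻³).
e = (25 − 9.58) − (67250 − 18250.4) / 3270 = 0.435 km.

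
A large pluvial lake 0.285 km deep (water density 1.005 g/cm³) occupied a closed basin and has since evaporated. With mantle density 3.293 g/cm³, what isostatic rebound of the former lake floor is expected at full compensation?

0.087 km

u = d ρ_w/ρ_m = 0.285 km × 1.005/3.293 = 0.087 km.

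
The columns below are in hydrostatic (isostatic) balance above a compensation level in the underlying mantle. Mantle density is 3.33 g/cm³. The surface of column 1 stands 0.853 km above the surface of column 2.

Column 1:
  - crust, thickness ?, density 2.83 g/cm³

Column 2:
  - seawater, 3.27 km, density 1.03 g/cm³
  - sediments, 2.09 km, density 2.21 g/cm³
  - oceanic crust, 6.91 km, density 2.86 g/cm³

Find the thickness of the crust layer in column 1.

Take the compensation level at the base of the deeper column (depth z_c below the surface of column 1) and equate Σ ρ_i t_i down to z_c; mantle fills any gap and the z_c terms cancel.
Column 1: x×2.83 + (z_c − 0 − x)×3.33
Column 2: 0.853×0 + 3.27×1.03 + 2.09×2.21 + 6.91×2.86 + (z_c − 0.853 − 12.27)×3.33
The z_c×3.33 term appears on both sides and cancels. Collect the known terms of each column as K = Σ(ρt)_known − 3.33 × (depth of known layers): K_1 = 0 − 3.33×0 = 0; K_2 = 27.7496 − 3.33×(0.853 + 12.27) = −15.94999.
Balance: K_1 − x×(3.33 − 2.83) = K_2, so x = (K_1 − K_2)/(3.33 − 2.83) = 15.95/0.5 = 31.9 km.

31.9 km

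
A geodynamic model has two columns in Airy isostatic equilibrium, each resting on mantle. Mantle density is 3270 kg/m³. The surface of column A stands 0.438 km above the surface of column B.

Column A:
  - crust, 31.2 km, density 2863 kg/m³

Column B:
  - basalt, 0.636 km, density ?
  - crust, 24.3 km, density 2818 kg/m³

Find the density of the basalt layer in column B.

2830 kg/m³

Take the compensation level at the base of the deeper column (depth z_c below the surface of column A) and equate Σ ρ_i t_i down to z_c; mantle fills any gap and the z_c terms cancel.
Column A: 31.2×2863 + (z_c − 31.2)×3270
Column B: 0.438×0 + 0.636×ρ + 24.3×2818 + (z_c − 0.438 − 24.936)×3270
The z_c×3270 term appears on both sides and cancels. Collect the known terms of each column as K = Σ(ρt)_known − 3270 × (depth of known layers): K_A = 89325.6 − 3270×31.2 = −12698.4; K_B = 68477.4 − 3270×(0.438 + 24.936) = −14495.58.
Balance: K_A = K_B + 0.636×ρ, so ρ = (K_A − K_B)/0.636 = 1797.18/0.636 = 2830 kg/m³.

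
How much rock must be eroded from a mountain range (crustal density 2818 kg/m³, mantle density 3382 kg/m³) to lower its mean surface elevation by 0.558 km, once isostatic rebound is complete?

3.35 km

Net drop Δ = e − u = e − e ρ_c/ρ_m = e (ρ_m − ρ_c)/ρ_m.
e = Δ ρ_m/(ρ_m − ρ_c) = 0.558 km × 3382/564 = 3.35 km.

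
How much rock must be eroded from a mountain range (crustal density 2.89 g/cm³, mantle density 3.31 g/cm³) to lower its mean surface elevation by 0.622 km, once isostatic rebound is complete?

Net drop Δ = e − u = e − e ρ_c/ρ_m = e (ρ_m − ρ_c)/ρ_m.
e = Δ ρ_m/(ρ_m − ρ_c) = 0.622 km × 3.31/0.42 = 4.9 km.

4.9 km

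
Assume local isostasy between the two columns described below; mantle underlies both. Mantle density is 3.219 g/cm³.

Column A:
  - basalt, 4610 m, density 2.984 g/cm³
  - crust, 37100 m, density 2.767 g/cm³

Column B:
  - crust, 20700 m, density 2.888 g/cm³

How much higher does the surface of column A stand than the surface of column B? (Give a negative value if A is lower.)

For any compensation level in the mantle, the mantle terms cancel and isostasy reduces to e = (Σt_A − Σt_B) − (Σ(ρt)_A − Σ(ρt)_B) / ρ_m.
Σt_A = 41710 m; Σt_B = 20700 m; Σ(ρt)_A = 116411.94; Σ(ρt)_B = 59781.6 (in m·g/cm³).
e = (41710 − 20700) − (116411.94 − 59781.6) / 3.219 = 3420 m.

3420 m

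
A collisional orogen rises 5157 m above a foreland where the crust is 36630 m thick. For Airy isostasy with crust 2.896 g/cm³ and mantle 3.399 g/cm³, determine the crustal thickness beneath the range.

Root depth r = h ρ_c / (ρ_m − ρ_c) = 5157 m × 2.896 / 0.503 = 29690 m.
Total thickness = T + h + r = 36630 m + 5157 m + 29690 m = 71500 m.

71500 m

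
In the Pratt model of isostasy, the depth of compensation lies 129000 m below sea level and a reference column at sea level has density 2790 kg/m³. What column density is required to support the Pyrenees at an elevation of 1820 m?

Pratt balance: ρ_ref D = ρ (D + h).
ρ = ρ_ref D/(D + h) = 2790 × 129000 m/(129000 m + 1820 m) = 2750 kg/m³.

2750 kg/m³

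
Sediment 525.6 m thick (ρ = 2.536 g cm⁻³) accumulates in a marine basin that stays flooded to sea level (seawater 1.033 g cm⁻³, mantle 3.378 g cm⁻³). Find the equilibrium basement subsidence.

Submarine loading: the sediment displaces seawater, and the subsidence is in turn flooded, so s (ρ_m − ρ_w) = t (ρ_sed − ρ_w).
s = 525.6 m × (2.536 − 1.033) / (3.378 − 1.033) = 337 m.

337 m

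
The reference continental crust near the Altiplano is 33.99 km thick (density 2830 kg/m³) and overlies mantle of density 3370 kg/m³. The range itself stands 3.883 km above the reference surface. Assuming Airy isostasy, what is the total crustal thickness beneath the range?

Root depth r = h ρ_c / (ρ_m − ρ_c) = 3.883 km × 2830 / 540 = 20.35 km.
Total thickness = T + h + r = 33.99 km + 3.883 km + 20.35 km = 58.2 km.

58.2 km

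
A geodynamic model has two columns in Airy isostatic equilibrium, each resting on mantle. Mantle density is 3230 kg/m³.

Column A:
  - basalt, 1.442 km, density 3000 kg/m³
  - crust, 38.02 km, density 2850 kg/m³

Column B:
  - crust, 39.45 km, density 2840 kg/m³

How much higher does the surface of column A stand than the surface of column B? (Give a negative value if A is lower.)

For any compensation level in the mantle, the mantle terms cancel and isostasy reduces to e = (Σt_A − Σt_B) − (Σ(ρt)_A − Σ(ρt)_B) / ρ_m.
Σt_A = 39.462 km; Σt_B = 39.45 km; Σ(ρt)_A = 112683; Σ(ρt)_B = 112038 (in km·kg/m³).
e = (39.462 − 39.45) − (112683 − 112038) / 3230 = −0.188 km.

−0.188 km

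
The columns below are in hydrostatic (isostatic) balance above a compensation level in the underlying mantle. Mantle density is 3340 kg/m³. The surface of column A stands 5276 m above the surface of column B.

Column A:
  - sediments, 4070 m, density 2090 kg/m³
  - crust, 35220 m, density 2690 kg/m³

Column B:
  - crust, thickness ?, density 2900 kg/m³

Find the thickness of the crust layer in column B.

23500 m

Take the compensation level at the base of the deeper column (depth z_c below the surface of column A) and equate Σ ρ_i t_i down to z_c; mantle fills any gap and the z_c terms cancel.
Column A: 4070×2090 + 35220×2690 + (z_c − 39290)×3340
Column B: 5276×0 + x×2900 + (z_c − 5276 − 0 − x)×3340
The z_c×3340 term appears on both sides and cancels. Collect the known terms of each column as K = Σ(ρt)_known − 3340 × (depth of known layers): K_A = 103248100 − 3340×39290 = −27980500; K_B = 0 − 3340×(5276 + 0) = −17621840.
Balance: K_A = K_B − x×(3340 − 2900), so x = (K_B − K_A)/(3340 − 2900) = 10358700/440 = 23500 m.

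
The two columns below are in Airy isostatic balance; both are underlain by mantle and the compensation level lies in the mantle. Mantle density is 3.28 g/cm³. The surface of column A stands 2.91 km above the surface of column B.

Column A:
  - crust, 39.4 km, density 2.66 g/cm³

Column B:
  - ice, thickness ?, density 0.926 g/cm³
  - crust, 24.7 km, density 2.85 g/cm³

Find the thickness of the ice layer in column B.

Take the compensation level at the base of the deeper column (depth z_c below the surface of column A) and equate Σ ρ_i t_i down to z_c; mantle fills any gap and the z_c terms cancel.
Column A: 39.4×2.66 + (z_c − 39.4)×3.28
Column B: 2.91×0 + x×0.926 + 24.7×2.85 + (z_c − 2.91 − 24.7 − x)×3.28
The z_c×3.28 term appears on both sides and cancels. Collect the known terms of each column as K = Σ(ρt)_known − 3.28 × (depth of known layers): K_A = 104.804 − 3.28×39.4 = −24.428; K_B = 70.395 − 3.28×(2.91 + 24.7) = −20.1658.
Balance: K_A = K_B − x×(3.28 − 0.926), so x = (K_B − K_A)/(3.28 − 0.926) = 4.2622/2.354 = 1.81 km.

1.81 km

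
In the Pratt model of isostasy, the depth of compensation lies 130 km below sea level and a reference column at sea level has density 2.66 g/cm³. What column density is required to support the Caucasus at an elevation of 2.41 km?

2.61 g/cm³

Pratt balance: ρ_ref D = ρ (D + h).
ρ = ρ_ref D/(D + h) = 2.66 × 130 km/(130 km + 2.41 km) = 2.61 g/cm³.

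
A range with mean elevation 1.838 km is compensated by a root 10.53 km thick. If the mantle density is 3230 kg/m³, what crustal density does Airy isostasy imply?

2750 kg/m³

ρ_c h = (ρ_m − ρ_c) r → ρ_c (h + r) = ρ_m r → ρ_c = ρ_m r / (h + r).
ρ_c = 3230 × 10.53 km / (1.838 km + 10.53 km) = 2750 kg/m³.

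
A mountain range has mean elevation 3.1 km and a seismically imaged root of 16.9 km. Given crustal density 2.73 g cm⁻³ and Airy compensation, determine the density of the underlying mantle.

3.23 g cm⁻³

Airy balance: ρ_c h = (ρ_m − ρ_c) r → ρ_m = ρ_c (1 + h/r).
ρ_m = 2.73 × (1 + 3.1 km/16.9 km) = 3.23 g cm⁻³.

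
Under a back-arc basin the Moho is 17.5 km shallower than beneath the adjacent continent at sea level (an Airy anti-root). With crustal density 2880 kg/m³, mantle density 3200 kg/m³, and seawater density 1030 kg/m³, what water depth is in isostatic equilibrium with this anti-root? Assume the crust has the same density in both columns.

Replacing a thickness d of crust by seawater at the top must be balanced by replacing crust with mantle at the base: d (ρ_c − ρ_w) = a (ρ_m − ρ_c).
d = a (ρ_m − ρ_c)/(ρ_c − ρ_w) = 17.5 km × 320/1850 = 3.03 km.

3.03 km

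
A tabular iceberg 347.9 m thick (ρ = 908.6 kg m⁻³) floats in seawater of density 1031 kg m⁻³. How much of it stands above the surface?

Floating equilibrium: submerged depth d = t ρ_obj/ρ_fluid = 347.9 m × 908.6/1031 = 306.6 m.
Freeboard = t − d = 347.9 m − 306.6 m = 41.3 m.

41.3 m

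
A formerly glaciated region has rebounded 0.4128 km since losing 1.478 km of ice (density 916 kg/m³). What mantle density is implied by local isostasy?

3280 kg/m³

ρ_m = ρ_ice t / u = 916 × 1.478 km/0.4128 km = 3280 kg/m³.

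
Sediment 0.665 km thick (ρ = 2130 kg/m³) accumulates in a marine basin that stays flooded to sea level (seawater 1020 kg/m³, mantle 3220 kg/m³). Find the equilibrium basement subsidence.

0.336 km

Submarine loading: the sediment displaces seawater, and the subsidence is in turn flooded, so s (ρ_m − ρ_w) = t (ρ_sed − ρ_w).
s = 0.665 km × (2130 − 1020) / (3220 − 1020) = 0.336 km.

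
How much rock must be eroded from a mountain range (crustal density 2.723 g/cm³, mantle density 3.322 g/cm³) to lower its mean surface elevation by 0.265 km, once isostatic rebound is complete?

1.47 km

Net drop Δ = e − u = e − e ρ_c/ρ_m = e (ρ_m − ρ_c)/ρ_m.
e = Δ ρ_m/(ρ_m − ρ_c) = 0.265 km × 3.322/0.599 = 1.47 km.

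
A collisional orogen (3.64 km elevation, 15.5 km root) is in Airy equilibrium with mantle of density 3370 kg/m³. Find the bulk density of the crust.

ρ_c h = (ρ_m − ρ_c) r → ρ_c (h + r) = ρ_m r → ρ_c = ρ_m r / (h + r).
ρ_c = 3370 × 15.5 km / (3.64 km + 15.5 km) = 2730 kg/m³.

2730 kg/m³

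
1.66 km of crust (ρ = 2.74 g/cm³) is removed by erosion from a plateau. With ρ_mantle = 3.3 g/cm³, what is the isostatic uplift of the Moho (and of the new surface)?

1.38 km

Unloading: uplift u = e ρ_c/ρ_m = 1.66 km × 2.74/3.3 = 1.38 km.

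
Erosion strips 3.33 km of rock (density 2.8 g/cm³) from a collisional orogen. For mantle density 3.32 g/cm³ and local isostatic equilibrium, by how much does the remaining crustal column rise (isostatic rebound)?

Unloading: uplift u = e ρ_c/ρ_m = 3.33 km × 2.8/3.32 = 2.81 km.

2.81 km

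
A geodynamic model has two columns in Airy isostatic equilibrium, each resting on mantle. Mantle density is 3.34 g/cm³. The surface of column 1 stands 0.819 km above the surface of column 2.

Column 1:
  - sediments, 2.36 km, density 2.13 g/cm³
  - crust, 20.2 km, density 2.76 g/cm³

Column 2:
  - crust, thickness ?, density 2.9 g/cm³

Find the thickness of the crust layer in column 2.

26.9 km

Take the compensation level at the base of the deeper column (depth z_c below the surface of column 1) and equate Σ ρ_i t_i down to z_c; mantle fills any gap and the z_c terms cancel.
Column 1: 2.36×2.13 + 20.2×2.76 + (z_c − 22.56)×3.34
Column 2: 0.819×0 + x×2.9 + (z_c − 0.819 − 0 − x)×3.34
The z_c×3.34 term appears on both sides and cancels. Collect the known terms of each column as K = Σ(ρt)_known − 3.34 × (depth of known layers): K_1 = 60.7788 − 3.34×22.56 = −14.5716; K_2 = 0 − 3.34×(0.819 + 0) = −2.73546.
Balance: K_1 = K_2 − x×(3.34 − 2.9), so x = (K_2 − K_1)/(3.34 − 2.9) = 11.8361/0.44 = 26.9 km.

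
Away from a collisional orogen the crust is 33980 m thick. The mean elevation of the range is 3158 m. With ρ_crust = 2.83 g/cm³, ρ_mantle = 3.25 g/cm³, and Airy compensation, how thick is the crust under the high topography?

Root depth r = h ρ_c / (ρ_m − ρ_c) = 3158 m × 2.83 / 0.42 = 21280 m.
Total thickness = T + h + r = 33980 m + 3158 m + 21280 m = 58400 m.

58400 m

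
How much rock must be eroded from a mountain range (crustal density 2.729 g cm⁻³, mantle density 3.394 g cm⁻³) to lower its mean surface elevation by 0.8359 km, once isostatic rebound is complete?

Net drop Δ = e − u = e − e ρ_c/ρ_m = e (ρ_m − ρ_c)/ρ_m.
e = Δ ρ_m/(ρ_m − ρ_c) = 0.8359 km × 3.394/0.665 = 4.27 km.

4.27 km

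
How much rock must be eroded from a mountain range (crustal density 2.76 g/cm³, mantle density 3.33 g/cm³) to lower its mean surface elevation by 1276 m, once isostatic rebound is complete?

Net drop Δ = e − u = e − e ρ_c/ρ_m = e (ρ_m − ρ_c)/ρ_m.
e = Δ ρ_m/(ρ_m − ρ_c) = 1276 m × 3.33/0.57 = 7450 m.

7450 m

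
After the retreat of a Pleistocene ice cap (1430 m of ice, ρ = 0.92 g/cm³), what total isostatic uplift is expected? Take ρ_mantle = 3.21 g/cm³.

410 m

Removing the load lets mantle flow back in; uplift u satisfies ρ_ice t = ρ_m u.
u = t ρ_ice/ρ_m = 1430 m × 0.92/3.21 = 410 m.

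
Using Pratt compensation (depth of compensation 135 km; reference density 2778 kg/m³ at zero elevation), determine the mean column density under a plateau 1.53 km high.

2750 kg/m³

Pratt balance: ρ_ref D = ρ (D + h).
ρ = ρ_ref D/(D + h) = 2778 × 135 km/(135 km + 1.53 km) = 2750 kg/m³.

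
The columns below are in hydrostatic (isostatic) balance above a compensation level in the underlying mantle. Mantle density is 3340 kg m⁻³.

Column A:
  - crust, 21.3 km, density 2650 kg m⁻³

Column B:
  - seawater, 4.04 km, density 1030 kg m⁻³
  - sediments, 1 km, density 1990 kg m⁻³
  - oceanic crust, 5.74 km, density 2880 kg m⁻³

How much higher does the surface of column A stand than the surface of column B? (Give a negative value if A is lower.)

0.411 km

For any compensation level in the mantle, the mantle terms cancel and isostasy reduces to e = (Σt_A − Σt_B) − (Σ(ρt)_A − Σ(ρt)_B) / ρ_m.
Σt_A = 21.3 km; Σt_B = 10.78 km; Σ(ρt)_A = 56445; Σ(ρt)_B = 22682.4 (in km·kg m⁻³).
e = (21.3 − 10.78) − (56445 − 22682.4) / 3340 = 0.411 km.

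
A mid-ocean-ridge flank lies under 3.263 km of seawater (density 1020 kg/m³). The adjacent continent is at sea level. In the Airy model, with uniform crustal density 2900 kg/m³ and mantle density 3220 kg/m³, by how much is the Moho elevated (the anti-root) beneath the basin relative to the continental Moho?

19.2 km

In Airy isostatic equilibrium: replacing crust with seawater at the top is compensated by replacing crust with mantle at the base: d (ρ_c − ρ_w) = a (ρ_m − ρ_c).
a = d (ρ_c − ρ_w)/(ρ_m − ρ_c) = 3.263 km × 1880/320 = 19.2 km.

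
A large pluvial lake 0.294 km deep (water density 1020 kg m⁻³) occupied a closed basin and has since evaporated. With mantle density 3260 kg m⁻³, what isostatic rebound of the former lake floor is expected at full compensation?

0.092 km

u = d ρ_w/ρ_m = 0.294 km × 1020/3260 = 0.092 km.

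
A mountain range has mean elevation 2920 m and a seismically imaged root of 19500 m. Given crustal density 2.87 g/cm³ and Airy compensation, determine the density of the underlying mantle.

Airy balance: ρ_c h = (ρ_m − ρ_c) r → ρ_m = ρ_c (1 + h/r).
ρ_m = 2.87 × (1 + 2920 m/19500 m) = 3.3 g/cm³.

3.3 g/cm³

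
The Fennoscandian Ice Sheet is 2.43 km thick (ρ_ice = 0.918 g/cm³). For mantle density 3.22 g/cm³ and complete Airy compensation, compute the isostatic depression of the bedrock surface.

0.693 km

Isostatic balance requires: the ice load ρ_ice t is balanced by mantle displaced below, ρ_m s.
s = t ρ_ice / ρ_m = 2.43 km × 0.918/3.22 = 0.693 km.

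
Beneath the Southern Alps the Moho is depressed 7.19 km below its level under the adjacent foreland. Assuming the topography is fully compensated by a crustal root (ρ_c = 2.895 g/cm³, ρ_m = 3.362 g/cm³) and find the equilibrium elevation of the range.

1.16 km

For local isostatic compensation: ρ_c h = (ρ_m − ρ_c) r.
h = r (ρ_m − ρ_c) / ρ_c = 7.19 km × (3.362 − 2.895) / 2.895 = 1.16 km.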